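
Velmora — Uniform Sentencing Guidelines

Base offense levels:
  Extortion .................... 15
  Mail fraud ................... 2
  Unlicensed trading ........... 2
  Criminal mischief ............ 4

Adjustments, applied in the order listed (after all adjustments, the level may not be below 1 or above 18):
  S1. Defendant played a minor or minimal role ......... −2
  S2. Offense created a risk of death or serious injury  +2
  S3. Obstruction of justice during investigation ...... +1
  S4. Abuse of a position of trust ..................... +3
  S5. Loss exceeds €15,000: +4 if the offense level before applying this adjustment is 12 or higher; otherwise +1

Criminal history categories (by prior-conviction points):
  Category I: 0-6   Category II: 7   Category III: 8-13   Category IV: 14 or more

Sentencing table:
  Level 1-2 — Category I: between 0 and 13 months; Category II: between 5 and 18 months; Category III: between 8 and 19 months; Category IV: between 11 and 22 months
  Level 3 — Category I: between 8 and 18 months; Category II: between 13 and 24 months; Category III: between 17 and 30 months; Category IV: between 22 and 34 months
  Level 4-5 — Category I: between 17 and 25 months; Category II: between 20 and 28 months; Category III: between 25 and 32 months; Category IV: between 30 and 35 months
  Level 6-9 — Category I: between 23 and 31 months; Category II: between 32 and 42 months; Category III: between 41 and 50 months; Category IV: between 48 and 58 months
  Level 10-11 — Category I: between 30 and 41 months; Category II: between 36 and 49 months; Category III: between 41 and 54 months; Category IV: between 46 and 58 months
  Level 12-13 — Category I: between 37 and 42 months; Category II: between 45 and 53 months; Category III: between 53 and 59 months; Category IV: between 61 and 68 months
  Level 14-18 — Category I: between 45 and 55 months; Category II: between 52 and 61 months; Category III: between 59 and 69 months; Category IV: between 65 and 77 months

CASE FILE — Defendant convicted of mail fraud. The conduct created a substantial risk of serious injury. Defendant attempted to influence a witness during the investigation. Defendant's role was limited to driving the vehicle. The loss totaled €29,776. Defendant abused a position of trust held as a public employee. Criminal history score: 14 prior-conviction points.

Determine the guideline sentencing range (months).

Base offense level for mail fraud: 2.
S1 applies: 2 − 2 = 0.
S2 applies: 0 + 2 = 2.
S3 applies: 2 + 1 = 3.
S4 applies: 3 + 3 = 6.
S5 applies (level before this adjustment is 6 < 12, so +1): 6 + 1 = 7.
Final offense level: 7.
Criminal history: 14 prior points → Category IV (14+).
Level 7 falls in the 6-9 band.
Grid: Level 6-9 × Category IV = 48-58 months.

48-58 months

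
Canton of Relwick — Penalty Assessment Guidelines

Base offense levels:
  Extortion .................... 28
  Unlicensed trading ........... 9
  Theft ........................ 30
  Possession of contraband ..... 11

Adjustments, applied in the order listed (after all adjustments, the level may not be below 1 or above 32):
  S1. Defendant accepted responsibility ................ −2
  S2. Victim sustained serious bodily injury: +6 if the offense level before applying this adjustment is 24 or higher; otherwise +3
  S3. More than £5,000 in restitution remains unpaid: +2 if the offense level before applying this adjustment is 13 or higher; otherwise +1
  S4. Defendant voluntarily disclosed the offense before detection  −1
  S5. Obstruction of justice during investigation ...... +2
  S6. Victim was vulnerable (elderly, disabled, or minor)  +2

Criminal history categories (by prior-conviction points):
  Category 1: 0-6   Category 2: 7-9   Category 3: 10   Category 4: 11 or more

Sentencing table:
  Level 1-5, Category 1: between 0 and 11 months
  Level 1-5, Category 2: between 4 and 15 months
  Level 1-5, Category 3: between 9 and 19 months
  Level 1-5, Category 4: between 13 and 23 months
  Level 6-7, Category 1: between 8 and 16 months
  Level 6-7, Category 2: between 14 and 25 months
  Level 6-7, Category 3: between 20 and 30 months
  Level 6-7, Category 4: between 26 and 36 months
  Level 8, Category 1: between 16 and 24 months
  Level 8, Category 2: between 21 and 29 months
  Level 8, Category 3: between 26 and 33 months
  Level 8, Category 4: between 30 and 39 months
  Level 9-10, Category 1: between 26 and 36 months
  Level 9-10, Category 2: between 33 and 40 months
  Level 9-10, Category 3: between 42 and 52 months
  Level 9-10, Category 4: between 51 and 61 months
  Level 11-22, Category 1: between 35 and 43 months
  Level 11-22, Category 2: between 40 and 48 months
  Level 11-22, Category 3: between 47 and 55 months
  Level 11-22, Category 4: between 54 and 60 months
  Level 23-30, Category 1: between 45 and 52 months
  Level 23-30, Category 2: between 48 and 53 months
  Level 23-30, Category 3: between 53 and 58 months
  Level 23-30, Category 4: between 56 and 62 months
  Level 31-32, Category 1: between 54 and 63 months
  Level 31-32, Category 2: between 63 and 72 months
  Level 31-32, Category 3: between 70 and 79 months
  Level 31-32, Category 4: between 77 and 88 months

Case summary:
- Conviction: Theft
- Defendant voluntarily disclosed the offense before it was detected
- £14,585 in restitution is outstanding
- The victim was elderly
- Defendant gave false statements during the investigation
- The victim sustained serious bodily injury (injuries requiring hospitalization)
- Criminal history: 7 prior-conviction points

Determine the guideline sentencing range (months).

63-72 months

Base offense level for theft: 30.
S2 applies (level before this adjustment is 30 ≥ 24, so +6): 30 + 6 = 36.
S3 applies (level before this adjustment is 36 ≥ 13, so +2): 36 + 2 = 38.
S4 applies: 38 − 1 = 37.
S5 applies: 37 + 2 = 39.
S6 applies: 39 + 2 = 41.
Level 41 exceeds the maximum of 32; capped at 32.
Final offense level: 32.
Criminal history: 7 prior points → Category 2 (7-9).
Level 32 falls in the 31-32 band.
Grid: Level 31-32 × Category 2 = 63-72 months.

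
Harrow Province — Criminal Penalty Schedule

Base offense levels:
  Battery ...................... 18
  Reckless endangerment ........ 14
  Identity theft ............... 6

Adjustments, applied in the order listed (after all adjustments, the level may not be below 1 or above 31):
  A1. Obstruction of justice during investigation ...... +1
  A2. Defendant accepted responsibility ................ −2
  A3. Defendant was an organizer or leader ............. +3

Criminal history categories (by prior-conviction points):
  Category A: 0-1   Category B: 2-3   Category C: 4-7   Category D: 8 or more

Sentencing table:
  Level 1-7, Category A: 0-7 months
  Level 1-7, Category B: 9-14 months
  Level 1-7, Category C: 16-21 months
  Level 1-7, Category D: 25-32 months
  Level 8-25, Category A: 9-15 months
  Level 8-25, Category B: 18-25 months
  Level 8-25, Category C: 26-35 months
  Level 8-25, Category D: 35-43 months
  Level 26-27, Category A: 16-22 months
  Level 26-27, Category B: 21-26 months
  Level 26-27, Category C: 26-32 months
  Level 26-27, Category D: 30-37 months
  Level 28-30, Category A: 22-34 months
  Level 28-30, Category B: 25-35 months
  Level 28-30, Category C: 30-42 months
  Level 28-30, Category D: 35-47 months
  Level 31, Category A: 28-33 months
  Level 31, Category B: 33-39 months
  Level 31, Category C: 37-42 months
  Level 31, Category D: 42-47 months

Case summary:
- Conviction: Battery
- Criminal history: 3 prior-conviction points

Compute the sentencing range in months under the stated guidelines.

18-25 months

Base offense level for battery: 18.
Final offense level: 18.
Criminal history: 3 prior points → Category B (2-3).
Level 18 falls in the 8-25 band.
Grid: Level 8-25 × Category B = 18-25 months.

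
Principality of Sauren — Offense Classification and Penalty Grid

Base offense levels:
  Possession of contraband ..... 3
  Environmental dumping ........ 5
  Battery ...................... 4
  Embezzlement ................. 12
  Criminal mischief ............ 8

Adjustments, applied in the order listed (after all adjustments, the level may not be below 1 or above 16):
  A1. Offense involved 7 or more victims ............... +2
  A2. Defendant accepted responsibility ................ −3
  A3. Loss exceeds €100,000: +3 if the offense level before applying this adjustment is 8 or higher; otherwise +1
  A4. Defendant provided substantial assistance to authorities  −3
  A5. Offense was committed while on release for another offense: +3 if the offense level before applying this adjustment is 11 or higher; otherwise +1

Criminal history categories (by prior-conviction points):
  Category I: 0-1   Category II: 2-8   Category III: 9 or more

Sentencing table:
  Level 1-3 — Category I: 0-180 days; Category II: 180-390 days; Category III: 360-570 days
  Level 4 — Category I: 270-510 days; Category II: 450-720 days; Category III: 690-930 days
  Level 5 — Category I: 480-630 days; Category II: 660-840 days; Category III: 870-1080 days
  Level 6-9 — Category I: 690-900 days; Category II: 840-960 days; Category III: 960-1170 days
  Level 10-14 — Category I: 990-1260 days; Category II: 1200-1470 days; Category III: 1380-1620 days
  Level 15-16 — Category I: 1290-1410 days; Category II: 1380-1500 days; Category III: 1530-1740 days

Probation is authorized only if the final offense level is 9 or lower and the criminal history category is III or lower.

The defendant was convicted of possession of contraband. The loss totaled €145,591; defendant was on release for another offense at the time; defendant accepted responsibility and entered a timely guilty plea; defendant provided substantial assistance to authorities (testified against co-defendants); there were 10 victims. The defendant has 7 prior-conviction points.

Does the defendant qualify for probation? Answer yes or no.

Base offense level for possession of contraband: 3.
A1 applies: 3 + 2 = 5.
A2 applies: 5 − 3 = 2.
A3 applies (level before this adjustment is 2 < 8, so +1): 2 + 1 = 3.
A4 applies: 3 − 3 = 0.
A5 applies (level before this adjustment is 0 < 11, so +1): 0 + 1 = 1.
Final offense level: 1.
Criminal history: 7 prior points → Category II (2-8).
Level 1 falls in the 1-3 band.
Grid: Level 1-3 × Category II = 180-390 days.
Probation check: level 1 ≤ 9 and category II ≤ III → eligible.

Yes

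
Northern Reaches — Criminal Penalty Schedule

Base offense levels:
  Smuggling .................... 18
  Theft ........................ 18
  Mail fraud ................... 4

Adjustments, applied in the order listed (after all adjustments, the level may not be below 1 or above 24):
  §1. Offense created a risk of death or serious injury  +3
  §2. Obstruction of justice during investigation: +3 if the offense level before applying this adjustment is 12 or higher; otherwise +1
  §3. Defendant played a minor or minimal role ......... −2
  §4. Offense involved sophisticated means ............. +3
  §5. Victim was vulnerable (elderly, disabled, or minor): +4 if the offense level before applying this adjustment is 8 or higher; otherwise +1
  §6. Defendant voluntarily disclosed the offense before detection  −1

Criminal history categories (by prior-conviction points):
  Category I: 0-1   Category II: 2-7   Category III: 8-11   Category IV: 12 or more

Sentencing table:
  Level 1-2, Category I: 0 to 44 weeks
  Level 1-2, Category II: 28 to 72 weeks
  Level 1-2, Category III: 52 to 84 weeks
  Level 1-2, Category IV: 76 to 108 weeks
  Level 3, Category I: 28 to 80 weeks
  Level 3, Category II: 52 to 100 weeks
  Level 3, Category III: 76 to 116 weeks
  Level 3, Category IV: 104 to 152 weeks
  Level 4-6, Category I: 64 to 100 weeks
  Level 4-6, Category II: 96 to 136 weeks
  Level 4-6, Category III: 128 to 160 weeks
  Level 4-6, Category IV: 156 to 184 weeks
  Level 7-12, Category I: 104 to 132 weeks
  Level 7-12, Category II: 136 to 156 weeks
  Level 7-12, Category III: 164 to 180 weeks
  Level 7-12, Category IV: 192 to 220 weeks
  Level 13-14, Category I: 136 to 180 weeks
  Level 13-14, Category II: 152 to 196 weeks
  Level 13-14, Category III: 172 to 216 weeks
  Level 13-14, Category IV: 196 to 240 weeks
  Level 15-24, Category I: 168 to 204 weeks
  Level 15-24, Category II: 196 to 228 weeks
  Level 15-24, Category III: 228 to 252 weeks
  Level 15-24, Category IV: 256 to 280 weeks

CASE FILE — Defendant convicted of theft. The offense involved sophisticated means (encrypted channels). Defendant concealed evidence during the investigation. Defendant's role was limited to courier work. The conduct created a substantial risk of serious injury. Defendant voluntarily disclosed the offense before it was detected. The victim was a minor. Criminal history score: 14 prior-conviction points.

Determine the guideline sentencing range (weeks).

256-280 weeks

Base offense level for theft: 18.
§1 applies: 18 + 3 = 21.
§2 applies (level before this adjustment is 21 ≥ 12, so +3): 21 + 3 = 24.
§3 applies: 24 − 2 = 22.
§4 applies: 22 + 3 = 25.
§5 applies (level before this adjustment is 25 ≥ 8, so +4): 25 + 4 = 29.
§6 applies: 29 − 1 = 28.
Level 28 exceeds the maximum of 24; capped at 24.
Final offense level: 24.
Criminal history: 14 prior points → Category IV (12+).
Level 24 falls in the 15-24 band.
Grid: Level 15-24 × Category IV = 256-280 weeks.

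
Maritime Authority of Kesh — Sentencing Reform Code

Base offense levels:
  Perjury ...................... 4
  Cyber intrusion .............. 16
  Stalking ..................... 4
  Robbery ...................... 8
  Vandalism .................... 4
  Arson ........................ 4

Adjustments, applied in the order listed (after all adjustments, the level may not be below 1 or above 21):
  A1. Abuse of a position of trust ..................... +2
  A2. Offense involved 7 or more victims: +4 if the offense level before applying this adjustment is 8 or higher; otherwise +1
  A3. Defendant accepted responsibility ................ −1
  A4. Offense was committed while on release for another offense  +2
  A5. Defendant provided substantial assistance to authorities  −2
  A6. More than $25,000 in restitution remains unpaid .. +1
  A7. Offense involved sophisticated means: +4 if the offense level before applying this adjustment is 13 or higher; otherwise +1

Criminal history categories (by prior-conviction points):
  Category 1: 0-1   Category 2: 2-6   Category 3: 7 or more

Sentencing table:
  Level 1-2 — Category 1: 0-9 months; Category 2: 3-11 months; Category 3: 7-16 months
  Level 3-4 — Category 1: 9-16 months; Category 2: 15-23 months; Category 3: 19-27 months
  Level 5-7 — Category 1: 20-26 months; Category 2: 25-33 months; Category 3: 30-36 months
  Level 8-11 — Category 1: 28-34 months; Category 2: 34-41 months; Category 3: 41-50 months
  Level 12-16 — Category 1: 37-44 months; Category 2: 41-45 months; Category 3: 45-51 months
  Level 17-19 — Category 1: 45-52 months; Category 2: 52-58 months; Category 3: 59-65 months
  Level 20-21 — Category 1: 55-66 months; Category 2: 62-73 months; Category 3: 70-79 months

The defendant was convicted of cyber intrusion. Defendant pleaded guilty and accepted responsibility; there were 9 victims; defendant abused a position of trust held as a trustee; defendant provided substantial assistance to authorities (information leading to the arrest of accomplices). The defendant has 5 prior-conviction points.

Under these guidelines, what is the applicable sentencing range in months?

52-58 months

Base offense level for cyber intrusion: 16.
A1 applies: 16 + 2 = 18.
A2 applies (level before this adjustment is 18 ≥ 8, so +4): 18 + 4 = 22.
A3 applies: 22 − 1 = 21.
A5 applies: 21 − 2 = 19.
Final offense level: 19.
Criminal history: 5 prior points → Category 2 (2-6).
Level 19 falls in the 17-19 band.
Grid: Level 17-19 × Category 2 = 52-58 months.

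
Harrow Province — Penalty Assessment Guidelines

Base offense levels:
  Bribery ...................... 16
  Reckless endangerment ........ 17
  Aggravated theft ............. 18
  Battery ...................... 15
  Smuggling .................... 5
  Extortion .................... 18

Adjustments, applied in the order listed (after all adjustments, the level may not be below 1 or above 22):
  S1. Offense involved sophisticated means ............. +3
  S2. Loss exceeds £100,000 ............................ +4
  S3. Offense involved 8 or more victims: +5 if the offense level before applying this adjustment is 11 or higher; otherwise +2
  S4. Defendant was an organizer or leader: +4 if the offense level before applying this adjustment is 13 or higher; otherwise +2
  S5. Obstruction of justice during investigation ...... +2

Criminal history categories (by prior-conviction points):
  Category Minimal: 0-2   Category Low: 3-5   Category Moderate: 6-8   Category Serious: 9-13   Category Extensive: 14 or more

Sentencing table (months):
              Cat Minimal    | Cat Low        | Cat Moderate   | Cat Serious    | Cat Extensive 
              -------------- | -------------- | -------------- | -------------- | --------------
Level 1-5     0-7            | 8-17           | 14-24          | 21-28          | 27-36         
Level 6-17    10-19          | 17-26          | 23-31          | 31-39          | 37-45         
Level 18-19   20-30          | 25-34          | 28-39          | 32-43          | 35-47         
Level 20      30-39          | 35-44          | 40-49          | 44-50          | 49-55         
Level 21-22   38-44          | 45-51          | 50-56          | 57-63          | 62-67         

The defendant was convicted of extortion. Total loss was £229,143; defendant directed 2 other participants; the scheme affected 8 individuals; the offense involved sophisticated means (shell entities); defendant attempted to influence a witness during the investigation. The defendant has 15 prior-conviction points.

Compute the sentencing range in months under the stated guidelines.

62-67 months

Base offense level for extortion: 18.
S1 applies: 18 + 3 = 21.
S2 applies: 21 + 4 = 25.
S3 applies (level before this adjustment is 25 ≥ 11, so +5): 25 + 5 = 30.
S4 applies (level before this adjustment is 30 ≥ 13, so +4): 30 + 4 = 34.
S5 applies: 34 + 2 = 36.
Level 36 exceeds the maximum of 22; capped at 22.
Final offense level: 22.
Criminal history: 15 prior points → Category Extensive (14+).
Level 22 falls in the 21-22 band.
Grid: Level 21-22 × Category Extensive = 62-67 months.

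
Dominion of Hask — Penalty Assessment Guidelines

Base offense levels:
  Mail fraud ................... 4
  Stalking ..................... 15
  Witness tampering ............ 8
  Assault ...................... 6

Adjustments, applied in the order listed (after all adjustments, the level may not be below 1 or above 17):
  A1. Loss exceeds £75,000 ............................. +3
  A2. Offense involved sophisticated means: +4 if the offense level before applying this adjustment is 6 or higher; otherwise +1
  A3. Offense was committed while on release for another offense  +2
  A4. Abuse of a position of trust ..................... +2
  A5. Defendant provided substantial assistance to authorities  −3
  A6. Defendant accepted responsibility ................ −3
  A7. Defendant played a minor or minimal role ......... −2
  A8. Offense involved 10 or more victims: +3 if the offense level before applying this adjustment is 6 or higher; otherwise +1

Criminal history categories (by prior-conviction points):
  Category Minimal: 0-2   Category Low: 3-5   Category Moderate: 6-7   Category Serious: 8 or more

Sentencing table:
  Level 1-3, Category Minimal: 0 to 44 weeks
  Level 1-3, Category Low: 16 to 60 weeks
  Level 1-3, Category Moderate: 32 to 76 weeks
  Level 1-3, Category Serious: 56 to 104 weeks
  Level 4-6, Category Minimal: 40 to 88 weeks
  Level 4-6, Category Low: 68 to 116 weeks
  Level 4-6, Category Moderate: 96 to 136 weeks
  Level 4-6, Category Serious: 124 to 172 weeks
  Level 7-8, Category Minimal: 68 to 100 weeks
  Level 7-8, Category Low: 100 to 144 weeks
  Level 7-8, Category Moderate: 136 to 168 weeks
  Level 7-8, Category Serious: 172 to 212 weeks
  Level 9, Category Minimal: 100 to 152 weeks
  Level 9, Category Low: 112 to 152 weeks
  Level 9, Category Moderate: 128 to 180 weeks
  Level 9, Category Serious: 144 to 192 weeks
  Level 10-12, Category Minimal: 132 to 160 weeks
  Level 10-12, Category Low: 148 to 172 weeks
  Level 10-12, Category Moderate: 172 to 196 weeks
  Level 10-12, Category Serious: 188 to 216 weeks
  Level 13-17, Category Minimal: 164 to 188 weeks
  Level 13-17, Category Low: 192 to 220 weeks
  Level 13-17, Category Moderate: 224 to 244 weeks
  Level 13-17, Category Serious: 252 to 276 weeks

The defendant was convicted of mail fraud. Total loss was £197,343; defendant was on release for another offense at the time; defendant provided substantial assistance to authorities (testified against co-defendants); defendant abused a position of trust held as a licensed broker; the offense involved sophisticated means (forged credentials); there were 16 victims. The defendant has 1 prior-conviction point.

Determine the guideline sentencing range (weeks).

Base offense level for mail fraud: 4.
A1 applies: 4 + 3 = 7.
A2 applies (level before this adjustment is 7 ≥ 6, so +4): 7 + 4 = 11.
A3 applies: 11 + 2 = 13.
A4 applies: 13 + 2 = 15.
A5 applies: 15 − 3 = 12.
A7 does not apply.
A8 applies (level before this adjustment is 12 ≥ 6, so +3): 12 + 3 = 15.
Final offense level: 15.
Criminal history: 1 prior point → Category Minimal (0-2).
Level 15 falls in the 13-17 band.
Grid: Level 13-17 × Category Minimal = 164-188 weeks.

164-188 weeks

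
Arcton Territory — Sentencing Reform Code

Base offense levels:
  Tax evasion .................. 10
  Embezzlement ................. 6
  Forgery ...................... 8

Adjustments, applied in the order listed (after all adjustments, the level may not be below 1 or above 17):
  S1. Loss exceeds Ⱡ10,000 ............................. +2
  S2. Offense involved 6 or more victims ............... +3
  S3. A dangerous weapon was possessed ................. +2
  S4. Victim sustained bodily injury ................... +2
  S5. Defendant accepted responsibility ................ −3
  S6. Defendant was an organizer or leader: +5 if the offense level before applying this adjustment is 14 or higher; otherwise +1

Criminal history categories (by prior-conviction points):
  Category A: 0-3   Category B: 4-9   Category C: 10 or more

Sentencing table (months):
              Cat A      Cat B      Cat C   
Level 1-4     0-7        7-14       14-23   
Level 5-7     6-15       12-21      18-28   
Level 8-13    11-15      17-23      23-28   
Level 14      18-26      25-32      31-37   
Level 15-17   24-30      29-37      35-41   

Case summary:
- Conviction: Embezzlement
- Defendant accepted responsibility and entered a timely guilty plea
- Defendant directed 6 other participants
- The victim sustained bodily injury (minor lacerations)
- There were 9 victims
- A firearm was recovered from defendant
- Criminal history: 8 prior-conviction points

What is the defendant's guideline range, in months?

Base offense level for embezzlement: 6.
S1 does not apply.
S2 applies: 6 + 3 = 9.
S3 applies: 9 + 2 = 11.
S4 applies: 11 + 2 = 13.
S5 applies: 13 − 3 = 10.
S6 applies (level before this adjustment is 10 < 14, so +1): 10 + 1 = 11.
Final offense level: 11.
Criminal history: 8 prior points → Category B (4-9).
Level 11 falls in the 8-13 band.
Grid: Level 8-13 × Category B = 17-23 months.

17-23 months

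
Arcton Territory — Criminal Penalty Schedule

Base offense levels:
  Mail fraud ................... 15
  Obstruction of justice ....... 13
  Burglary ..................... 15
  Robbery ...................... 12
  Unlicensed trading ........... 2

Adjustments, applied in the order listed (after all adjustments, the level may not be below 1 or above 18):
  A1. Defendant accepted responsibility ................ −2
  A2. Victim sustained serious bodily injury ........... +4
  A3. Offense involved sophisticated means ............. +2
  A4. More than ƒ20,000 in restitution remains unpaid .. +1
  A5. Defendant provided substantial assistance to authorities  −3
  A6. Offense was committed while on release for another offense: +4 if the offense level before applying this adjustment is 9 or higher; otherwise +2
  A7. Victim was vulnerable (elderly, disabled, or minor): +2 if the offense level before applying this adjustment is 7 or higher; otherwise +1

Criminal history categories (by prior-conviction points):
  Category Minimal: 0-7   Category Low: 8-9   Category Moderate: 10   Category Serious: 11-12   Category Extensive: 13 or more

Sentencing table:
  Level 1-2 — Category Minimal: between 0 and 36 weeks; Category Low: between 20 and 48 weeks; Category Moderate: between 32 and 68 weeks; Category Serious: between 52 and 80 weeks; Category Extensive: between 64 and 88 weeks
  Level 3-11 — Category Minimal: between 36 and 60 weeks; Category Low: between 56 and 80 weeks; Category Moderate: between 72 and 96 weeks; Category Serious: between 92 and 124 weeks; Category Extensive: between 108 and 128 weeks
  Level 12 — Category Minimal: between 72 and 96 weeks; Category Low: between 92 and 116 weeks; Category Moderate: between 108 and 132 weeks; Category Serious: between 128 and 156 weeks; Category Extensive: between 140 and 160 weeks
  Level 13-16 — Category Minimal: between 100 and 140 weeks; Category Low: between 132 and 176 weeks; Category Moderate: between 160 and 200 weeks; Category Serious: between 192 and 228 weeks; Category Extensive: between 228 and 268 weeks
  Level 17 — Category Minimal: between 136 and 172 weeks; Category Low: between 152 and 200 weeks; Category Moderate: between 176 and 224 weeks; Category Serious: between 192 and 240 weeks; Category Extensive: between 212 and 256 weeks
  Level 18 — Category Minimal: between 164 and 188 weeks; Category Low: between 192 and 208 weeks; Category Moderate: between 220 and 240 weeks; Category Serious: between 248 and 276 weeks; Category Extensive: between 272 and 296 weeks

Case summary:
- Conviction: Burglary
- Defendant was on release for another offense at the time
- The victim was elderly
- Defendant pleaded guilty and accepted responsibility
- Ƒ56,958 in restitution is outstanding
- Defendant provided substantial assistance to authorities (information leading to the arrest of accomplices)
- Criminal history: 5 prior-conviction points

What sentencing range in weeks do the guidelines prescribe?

136-172 weeks

Base offense level for burglary: 15.
A1 applies: 15 − 2 = 13.
A3 does not apply.
A4 applies: 13 + 1 = 14.
A5 applies: 14 − 3 = 11.
A6 applies (level before this adjustment is 11 ≥ 9, so +4): 11 + 4 = 15.
A7 applies (level before this adjustment is 15 ≥ 7, so +2): 15 + 2 = 17.
Final offense level: 17.
Criminal history: 5 prior points → Category Minimal (0-7).
Level 17 falls in the 17 band.
Grid: Level 17 × Category Minimal = 136-172 weeks.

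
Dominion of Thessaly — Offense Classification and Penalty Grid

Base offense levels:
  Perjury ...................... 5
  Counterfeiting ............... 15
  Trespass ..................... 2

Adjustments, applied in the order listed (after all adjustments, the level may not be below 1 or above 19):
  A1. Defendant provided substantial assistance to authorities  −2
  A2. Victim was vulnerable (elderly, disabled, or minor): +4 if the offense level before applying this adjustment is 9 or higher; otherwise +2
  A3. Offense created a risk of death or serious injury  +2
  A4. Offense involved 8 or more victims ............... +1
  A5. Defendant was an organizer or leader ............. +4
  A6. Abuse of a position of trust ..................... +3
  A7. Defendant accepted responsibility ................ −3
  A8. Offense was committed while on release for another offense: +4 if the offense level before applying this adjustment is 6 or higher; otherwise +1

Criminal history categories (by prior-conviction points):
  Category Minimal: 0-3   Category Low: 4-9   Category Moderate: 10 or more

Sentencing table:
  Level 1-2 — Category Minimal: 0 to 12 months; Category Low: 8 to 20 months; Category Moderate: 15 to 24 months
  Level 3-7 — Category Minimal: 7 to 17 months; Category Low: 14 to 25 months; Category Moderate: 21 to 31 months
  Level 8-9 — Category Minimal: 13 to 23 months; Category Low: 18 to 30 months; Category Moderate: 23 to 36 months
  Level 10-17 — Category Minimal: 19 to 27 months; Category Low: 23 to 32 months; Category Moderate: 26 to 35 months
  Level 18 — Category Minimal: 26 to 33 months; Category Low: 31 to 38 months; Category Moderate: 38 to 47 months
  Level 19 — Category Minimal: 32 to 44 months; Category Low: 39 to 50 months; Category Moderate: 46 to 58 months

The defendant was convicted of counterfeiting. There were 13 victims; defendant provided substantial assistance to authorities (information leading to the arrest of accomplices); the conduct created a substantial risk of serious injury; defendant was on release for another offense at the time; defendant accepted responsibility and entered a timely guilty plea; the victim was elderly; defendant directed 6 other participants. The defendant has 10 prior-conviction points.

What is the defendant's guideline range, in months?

Base offense level for counterfeiting: 15.
A1 applies: 15 − 2 = 13.
A2 applies (level before this adjustment is 13 ≥ 9, so +4): 13 + 4 = 17.
A3 applies: 17 + 2 = 19.
A4 applies: 19 + 1 = 20.
A5 applies: 20 + 4 = 24.
A6 does not apply.
A7 applies: 24 − 3 = 21.
A8 applies (level before this adjustment is 21 ≥ 6, so +4): 21 + 4 = 25.
Level 25 exceeds the maximum of 19; capped at 19.
Final offense level: 19.
Criminal history: 10 prior points → Category Moderate (10+).
Level 19 falls in the 19 band.
Grid: Level 19 × Category Moderate = 46-58 months.

46-58 months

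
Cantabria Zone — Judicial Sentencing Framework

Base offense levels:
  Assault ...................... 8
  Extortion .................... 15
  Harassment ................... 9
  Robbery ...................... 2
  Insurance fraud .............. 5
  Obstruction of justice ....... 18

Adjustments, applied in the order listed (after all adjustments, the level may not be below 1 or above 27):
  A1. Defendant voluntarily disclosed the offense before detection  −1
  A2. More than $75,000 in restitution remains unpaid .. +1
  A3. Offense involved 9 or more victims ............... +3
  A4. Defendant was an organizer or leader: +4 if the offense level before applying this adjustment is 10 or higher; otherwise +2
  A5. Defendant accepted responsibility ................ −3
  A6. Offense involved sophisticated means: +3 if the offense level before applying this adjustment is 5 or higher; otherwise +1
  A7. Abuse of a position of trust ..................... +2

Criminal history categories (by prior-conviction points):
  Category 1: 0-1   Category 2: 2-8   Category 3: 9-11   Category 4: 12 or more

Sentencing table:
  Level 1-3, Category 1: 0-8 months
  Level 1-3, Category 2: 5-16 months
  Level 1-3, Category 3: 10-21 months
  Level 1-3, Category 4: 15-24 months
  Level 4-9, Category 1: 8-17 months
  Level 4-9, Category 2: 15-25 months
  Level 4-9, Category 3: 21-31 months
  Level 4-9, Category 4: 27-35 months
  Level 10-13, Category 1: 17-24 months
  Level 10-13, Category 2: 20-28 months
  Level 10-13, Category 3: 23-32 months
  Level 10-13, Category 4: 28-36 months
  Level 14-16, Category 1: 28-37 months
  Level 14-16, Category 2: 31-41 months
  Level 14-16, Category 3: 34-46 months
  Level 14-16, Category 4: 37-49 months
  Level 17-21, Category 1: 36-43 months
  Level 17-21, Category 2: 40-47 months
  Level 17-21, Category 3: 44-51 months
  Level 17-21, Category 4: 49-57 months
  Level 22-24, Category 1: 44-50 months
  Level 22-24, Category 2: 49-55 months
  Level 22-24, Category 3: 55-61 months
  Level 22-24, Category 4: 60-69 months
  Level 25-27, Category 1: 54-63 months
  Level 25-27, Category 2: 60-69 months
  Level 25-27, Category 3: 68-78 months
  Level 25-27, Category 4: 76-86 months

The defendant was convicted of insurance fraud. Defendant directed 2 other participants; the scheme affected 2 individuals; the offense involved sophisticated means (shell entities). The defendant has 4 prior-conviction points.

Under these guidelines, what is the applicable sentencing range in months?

Base offense level for insurance fraud: 5.
A3 does not apply.
A4 applies (level before this adjustment is 5 < 10, so +2): 5 + 2 = 7.
A5 does not apply.
A6 applies (level before this adjustment is 7 ≥ 5, so +3): 7 + 3 = 10.
Final offense level: 10.
Criminal history: 4 prior points → Category 2 (2-8).
Level 10 falls in the 10-13 band.
Grid: Level 10-13 × Category 2 = 20-28 months.

20-28 months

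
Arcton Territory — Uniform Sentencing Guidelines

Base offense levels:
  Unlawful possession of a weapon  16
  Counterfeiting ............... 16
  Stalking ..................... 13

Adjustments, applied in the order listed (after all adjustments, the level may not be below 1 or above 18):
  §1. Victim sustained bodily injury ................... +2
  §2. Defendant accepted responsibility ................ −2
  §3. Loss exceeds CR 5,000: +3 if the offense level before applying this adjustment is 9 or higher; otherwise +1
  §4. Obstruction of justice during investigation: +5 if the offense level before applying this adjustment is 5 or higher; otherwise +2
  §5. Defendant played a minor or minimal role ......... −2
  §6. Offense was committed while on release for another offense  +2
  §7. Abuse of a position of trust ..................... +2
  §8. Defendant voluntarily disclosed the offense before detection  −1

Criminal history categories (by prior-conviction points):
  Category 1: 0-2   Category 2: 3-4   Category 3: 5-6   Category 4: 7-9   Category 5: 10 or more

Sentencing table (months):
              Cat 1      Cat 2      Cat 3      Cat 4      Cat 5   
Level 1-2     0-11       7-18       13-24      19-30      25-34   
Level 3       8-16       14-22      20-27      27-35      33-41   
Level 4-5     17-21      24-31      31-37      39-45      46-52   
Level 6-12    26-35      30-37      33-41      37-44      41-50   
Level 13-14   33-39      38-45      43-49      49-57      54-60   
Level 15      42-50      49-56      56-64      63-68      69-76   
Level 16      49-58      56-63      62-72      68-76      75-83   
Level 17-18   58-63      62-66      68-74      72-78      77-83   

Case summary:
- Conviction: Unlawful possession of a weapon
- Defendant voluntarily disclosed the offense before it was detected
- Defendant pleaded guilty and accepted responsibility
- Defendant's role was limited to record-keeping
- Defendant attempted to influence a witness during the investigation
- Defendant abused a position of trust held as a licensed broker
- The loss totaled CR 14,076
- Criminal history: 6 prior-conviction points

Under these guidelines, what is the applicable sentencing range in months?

Base offense level for unlawful possession of a weapon: 16.
§1 does not apply.
§2 applies: 16 − 2 = 14.
§3 applies (level before this adjustment is 14 ≥ 9, so +3): 14 + 3 = 17.
§4 applies (level before this adjustment is 17 ≥ 5, so +5): 17 + 5 = 22.
§5 applies: 22 − 2 = 20.
§7 applies: 20 + 2 = 22.
§8 applies: 22 − 1 = 21.
Level 21 exceeds the maximum of 18; capped at 18.
Final offense level: 18.
Criminal history: 6 prior points → Category 3 (5-6).
Level 18 falls in the 17-18 band.
Grid: Level 17-18 × Category 3 = 68-74 months.

68-74 months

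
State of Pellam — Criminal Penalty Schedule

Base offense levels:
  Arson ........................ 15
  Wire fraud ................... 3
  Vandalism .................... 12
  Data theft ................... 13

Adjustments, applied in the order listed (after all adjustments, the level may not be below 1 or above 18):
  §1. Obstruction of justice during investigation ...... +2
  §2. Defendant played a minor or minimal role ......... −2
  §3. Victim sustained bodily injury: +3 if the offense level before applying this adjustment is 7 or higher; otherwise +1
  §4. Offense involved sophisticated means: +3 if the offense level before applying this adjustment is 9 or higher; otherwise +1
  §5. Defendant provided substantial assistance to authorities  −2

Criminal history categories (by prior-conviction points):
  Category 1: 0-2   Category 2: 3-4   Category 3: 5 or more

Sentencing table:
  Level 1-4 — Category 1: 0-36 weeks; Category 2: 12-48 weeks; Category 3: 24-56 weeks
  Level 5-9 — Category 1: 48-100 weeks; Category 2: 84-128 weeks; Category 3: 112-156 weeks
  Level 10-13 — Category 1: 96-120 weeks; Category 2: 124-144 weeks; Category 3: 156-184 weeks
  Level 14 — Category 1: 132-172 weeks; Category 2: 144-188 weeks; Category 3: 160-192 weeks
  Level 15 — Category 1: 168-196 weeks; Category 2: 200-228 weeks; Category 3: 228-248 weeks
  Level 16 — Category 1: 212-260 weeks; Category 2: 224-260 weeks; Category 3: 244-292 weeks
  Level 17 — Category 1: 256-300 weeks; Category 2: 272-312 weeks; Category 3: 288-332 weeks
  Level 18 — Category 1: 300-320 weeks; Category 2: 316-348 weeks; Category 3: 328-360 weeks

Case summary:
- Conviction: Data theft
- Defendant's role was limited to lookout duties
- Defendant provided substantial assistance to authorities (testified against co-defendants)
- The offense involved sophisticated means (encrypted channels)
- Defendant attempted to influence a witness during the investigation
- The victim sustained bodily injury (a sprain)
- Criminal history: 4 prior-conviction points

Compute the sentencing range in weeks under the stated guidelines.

Base offense level for data theft: 13.
§1 applies: 13 + 2 = 15.
§2 applies: 15 − 2 = 13.
§3 applies (level before this adjustment is 13 ≥ 7, so +3): 13 + 3 = 16.
§4 applies (level before this adjustment is 16 ≥ 9, so +3): 16 + 3 = 19.
§5 applies: 19 − 2 = 17.
Final offense level: 17.
Criminal history: 4 prior points → Category 2 (3-4).
Level 17 falls in the 17 band.
Grid: Level 17 × Category 2 = 272-312 weeks.

272-312 weeks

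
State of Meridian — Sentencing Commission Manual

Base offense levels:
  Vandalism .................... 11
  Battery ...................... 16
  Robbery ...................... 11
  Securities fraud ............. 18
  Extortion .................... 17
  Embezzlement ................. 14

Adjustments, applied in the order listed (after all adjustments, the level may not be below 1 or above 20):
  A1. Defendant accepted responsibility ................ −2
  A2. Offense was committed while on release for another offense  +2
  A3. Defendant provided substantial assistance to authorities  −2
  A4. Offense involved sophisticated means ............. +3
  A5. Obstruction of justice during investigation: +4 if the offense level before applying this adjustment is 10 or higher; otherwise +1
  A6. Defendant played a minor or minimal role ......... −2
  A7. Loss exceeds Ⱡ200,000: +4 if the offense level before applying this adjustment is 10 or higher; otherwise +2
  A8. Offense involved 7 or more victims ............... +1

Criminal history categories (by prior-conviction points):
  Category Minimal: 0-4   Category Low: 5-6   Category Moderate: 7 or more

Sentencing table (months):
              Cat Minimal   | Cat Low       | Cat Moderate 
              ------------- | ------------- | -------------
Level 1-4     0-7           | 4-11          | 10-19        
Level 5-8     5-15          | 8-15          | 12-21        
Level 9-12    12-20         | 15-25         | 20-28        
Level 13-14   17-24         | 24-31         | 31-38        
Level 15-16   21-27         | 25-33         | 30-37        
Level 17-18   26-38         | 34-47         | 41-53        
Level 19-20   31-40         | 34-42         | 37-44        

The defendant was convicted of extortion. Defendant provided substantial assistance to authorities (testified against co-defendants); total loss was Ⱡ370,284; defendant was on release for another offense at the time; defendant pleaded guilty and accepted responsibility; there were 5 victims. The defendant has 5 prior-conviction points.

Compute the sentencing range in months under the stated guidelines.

Base offense level for extortion: 17.
A1 applies: 17 − 2 = 15.
A2 applies: 15 + 2 = 17.
A3 applies: 17 − 2 = 15.
A7 applies (level before this adjustment is 15 ≥ 10, so +4): 15 + 4 = 19.
A8 does not apply.
Final offense level: 19.
Criminal history: 5 prior points → Category Low (5-6).
Level 19 falls in the 19-20 band.
Grid: Level 19-20 × Category Low = 34-42 months.

34-42 months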